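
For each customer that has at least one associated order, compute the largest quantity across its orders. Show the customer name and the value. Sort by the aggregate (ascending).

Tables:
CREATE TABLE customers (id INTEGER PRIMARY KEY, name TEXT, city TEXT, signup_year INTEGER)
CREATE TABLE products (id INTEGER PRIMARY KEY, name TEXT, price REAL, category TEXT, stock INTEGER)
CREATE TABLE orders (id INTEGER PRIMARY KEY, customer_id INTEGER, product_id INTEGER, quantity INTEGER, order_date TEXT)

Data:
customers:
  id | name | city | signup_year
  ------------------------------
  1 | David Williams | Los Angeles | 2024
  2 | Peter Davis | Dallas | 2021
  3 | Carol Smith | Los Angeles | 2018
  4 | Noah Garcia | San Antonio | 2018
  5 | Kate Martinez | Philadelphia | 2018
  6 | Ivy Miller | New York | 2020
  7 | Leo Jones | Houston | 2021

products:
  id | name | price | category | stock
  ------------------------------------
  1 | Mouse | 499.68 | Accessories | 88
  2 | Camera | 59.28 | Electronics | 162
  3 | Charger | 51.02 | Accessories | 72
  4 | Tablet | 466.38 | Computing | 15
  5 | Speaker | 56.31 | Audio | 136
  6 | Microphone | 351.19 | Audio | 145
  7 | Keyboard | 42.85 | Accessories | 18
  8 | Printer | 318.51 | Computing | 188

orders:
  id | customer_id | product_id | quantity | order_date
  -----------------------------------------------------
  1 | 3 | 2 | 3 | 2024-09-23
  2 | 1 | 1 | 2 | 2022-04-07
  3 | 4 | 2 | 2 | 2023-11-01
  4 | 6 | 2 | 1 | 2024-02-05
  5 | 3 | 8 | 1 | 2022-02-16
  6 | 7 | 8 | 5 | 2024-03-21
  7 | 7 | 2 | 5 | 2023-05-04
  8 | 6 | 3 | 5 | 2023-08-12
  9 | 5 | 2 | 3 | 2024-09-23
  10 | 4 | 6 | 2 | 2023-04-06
SELECT p.name, MAX(c.quantity) AS max_quantity FROM orders c JOIN customers p ON c.customer_id = p.id GROUP BY p.id, p.name ORDER BY max_quantity ASC

Execution result:
name | max_quantity
David Williams | 2
Noah Garcia | 2
Carol Smith | 3
Kate Martinez | 3
Ivy Miller | 5
Leo Jones | 5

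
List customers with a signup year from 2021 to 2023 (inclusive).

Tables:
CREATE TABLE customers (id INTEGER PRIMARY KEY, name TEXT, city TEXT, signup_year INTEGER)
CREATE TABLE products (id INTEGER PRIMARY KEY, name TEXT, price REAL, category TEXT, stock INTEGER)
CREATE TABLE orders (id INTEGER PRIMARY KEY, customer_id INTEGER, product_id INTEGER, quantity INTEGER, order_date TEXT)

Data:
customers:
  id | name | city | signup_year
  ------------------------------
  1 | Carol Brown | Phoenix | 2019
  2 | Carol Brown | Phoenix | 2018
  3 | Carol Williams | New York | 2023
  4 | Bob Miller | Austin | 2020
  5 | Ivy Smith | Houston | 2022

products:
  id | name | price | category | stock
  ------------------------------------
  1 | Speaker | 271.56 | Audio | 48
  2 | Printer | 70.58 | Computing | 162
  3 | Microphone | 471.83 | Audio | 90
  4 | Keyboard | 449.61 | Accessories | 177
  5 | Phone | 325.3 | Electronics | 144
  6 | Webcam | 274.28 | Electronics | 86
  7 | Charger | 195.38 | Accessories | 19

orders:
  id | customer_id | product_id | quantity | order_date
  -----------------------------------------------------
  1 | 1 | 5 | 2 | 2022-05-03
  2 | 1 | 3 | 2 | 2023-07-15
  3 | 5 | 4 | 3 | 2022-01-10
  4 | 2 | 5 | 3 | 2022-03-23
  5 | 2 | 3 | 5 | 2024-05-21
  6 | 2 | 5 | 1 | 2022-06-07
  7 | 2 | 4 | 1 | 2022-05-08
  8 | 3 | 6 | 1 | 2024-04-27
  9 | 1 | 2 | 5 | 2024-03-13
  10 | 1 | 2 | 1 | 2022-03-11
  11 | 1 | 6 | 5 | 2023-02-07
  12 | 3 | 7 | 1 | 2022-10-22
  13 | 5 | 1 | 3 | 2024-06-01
SELECT name, signup_year FROM customers WHERE signup_year BETWEEN 2021 AND 2023

Execution result:
name | signup_year
Carol Williams | 2023
Ivy Smith | 2022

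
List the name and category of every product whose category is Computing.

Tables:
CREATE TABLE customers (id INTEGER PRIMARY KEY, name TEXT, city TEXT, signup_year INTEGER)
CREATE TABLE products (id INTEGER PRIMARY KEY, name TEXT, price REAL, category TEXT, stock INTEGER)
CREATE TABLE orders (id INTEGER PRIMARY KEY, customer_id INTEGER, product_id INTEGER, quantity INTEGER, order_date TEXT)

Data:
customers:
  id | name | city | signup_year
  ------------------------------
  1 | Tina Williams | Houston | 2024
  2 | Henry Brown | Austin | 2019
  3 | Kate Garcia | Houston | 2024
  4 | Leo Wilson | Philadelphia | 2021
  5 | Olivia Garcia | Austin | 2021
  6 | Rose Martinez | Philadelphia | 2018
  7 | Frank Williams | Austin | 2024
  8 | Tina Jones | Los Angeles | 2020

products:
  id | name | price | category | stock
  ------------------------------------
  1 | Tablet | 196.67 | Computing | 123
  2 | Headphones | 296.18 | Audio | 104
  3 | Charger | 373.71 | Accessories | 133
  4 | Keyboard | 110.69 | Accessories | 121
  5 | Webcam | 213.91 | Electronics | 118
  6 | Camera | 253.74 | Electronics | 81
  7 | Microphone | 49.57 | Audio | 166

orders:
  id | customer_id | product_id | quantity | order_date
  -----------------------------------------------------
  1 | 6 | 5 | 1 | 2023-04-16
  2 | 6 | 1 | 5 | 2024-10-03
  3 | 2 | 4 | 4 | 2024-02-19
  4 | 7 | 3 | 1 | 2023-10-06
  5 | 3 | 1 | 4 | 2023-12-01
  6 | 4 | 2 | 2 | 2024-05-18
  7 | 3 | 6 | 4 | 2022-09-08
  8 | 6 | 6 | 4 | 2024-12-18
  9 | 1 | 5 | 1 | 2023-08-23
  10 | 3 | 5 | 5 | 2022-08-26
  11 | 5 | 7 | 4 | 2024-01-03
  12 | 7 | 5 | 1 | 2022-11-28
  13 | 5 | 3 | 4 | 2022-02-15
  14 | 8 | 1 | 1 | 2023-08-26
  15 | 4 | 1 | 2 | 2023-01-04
SELECT name, category FROM products WHERE category = 'Computing'

Execution result:
name | category
Tablet | Computing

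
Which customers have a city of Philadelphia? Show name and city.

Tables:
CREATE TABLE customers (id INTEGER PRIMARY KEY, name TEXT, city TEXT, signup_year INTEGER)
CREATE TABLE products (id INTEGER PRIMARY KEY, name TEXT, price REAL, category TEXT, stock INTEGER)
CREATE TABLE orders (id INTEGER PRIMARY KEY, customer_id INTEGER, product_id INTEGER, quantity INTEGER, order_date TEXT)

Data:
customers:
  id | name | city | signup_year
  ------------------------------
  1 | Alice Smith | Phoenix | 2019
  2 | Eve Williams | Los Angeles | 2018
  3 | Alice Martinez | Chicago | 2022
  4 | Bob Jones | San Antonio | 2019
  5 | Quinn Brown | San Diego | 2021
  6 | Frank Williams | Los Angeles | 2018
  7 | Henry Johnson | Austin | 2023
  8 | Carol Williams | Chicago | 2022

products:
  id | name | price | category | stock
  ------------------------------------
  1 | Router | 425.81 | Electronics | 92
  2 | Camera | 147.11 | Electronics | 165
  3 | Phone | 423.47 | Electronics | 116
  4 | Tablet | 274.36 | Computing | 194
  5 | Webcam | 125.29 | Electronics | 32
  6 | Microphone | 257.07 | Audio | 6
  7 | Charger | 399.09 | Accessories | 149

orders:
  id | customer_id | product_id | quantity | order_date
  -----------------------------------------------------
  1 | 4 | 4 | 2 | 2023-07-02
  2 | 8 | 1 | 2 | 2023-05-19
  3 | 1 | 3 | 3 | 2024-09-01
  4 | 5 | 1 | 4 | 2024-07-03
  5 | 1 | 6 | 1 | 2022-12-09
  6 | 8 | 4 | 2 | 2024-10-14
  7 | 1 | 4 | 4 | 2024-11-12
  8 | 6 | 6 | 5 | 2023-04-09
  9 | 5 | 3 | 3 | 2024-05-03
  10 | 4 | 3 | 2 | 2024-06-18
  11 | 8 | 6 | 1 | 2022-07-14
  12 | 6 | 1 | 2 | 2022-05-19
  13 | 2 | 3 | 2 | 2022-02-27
SELECT name, city FROM customers WHERE city = 'Philadelphia'

Execution result:
(no rows)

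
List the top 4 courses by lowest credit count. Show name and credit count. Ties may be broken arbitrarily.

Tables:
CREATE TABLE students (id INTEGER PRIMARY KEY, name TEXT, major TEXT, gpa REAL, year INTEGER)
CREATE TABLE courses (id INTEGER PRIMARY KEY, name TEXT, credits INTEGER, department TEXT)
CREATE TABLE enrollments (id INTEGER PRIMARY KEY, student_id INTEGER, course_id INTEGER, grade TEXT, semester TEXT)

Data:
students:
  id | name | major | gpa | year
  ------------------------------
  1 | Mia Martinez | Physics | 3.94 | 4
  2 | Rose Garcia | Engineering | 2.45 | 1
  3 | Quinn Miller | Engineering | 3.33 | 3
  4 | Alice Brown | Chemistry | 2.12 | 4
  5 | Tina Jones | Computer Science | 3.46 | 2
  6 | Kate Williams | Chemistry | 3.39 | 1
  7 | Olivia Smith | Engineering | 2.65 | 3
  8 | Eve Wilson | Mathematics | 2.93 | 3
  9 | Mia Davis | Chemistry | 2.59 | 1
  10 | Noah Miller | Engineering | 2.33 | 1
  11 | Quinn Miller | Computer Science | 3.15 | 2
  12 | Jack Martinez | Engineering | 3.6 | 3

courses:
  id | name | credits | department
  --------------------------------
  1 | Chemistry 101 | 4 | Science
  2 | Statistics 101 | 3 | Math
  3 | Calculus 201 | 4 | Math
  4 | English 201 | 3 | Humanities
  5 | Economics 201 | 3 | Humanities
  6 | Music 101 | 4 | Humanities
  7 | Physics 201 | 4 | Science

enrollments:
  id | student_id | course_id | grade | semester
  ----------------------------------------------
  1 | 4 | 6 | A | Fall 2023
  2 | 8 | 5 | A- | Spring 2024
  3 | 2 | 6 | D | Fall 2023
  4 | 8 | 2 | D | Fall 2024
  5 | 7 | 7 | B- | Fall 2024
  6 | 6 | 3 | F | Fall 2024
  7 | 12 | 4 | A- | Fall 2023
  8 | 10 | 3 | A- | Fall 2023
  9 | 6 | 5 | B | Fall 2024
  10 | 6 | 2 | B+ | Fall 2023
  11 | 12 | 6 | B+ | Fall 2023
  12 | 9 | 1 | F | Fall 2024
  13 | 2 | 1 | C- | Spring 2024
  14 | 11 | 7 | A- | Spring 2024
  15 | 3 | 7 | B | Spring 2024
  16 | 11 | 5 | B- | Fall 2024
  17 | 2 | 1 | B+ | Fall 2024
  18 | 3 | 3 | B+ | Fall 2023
SELECT name, credits FROM courses ORDER BY credits ASC LIMIT 4

Execution result:
name | credits
Statistics 101 | 3
English 201 | 3
Economics 201 | 3
Chemistry 101 | 4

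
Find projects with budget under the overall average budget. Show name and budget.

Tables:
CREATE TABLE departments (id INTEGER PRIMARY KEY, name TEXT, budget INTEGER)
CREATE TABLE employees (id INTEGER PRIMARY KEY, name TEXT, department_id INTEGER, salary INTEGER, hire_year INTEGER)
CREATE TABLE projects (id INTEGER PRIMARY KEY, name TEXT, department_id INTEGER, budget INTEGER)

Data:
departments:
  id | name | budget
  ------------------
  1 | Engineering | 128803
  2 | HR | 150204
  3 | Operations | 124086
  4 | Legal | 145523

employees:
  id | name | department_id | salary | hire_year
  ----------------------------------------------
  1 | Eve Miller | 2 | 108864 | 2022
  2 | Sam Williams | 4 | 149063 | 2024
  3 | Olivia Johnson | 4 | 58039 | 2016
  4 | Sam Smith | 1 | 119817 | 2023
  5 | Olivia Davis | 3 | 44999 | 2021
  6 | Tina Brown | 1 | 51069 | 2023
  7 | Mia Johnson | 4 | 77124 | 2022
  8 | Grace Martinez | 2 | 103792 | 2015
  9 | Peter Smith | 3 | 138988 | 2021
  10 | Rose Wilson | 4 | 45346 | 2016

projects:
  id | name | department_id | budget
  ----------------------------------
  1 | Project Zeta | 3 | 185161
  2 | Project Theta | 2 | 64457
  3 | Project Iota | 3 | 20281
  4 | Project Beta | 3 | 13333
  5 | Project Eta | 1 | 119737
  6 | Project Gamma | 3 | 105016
SELECT name, budget FROM projects WHERE budget < (SELECT AVG(budget) FROM projects)

Execution result:
name | budget
Project Theta | 64457
Project Iota | 20281
Project Beta | 13333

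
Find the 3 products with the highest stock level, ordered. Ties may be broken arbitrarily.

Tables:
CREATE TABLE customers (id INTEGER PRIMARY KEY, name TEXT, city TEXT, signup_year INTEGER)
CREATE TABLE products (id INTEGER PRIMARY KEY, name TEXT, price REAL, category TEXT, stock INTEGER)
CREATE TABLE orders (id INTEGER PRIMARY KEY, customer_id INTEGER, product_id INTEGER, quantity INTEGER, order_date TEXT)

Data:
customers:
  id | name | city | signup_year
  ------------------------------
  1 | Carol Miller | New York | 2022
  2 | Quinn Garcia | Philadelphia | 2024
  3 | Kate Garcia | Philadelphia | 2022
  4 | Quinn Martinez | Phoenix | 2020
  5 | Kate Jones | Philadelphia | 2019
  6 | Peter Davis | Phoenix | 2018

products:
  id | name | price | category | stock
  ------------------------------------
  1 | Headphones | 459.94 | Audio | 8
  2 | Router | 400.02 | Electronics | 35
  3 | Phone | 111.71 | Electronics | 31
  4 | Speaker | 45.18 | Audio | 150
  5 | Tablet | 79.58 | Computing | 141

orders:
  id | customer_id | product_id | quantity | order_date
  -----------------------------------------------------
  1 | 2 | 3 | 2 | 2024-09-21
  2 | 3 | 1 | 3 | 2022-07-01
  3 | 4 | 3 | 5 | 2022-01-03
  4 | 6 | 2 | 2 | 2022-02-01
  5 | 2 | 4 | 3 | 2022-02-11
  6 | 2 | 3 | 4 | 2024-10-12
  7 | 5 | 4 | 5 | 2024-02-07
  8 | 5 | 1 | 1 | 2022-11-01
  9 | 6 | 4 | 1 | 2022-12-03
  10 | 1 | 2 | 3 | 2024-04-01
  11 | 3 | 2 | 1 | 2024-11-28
SELECT name, stock FROM products ORDER BY stock DESC LIMIT 3

Execution result:
name | stock
Speaker | 150
Tablet | 141
Router | 35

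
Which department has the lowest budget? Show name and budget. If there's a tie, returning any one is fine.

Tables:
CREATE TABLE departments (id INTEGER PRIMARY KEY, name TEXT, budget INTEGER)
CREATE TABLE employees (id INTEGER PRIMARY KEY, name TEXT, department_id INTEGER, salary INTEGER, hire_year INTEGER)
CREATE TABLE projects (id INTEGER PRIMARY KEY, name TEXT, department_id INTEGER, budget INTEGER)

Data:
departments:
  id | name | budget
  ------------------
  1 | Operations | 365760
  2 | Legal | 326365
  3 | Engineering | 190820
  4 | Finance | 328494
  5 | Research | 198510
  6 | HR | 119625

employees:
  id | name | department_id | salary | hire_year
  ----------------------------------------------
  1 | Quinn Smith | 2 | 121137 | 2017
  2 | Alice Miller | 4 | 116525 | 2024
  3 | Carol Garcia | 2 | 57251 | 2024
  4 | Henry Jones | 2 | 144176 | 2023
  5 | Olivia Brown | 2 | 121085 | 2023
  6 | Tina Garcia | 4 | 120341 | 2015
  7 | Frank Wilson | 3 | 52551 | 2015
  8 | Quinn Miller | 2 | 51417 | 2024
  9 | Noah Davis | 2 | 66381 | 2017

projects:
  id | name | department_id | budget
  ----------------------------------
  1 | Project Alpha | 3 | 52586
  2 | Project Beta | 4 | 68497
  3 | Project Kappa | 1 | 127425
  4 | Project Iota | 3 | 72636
SELECT name, budget FROM departments ORDER BY budget ASC LIMIT 1

Execution result:
name | budget
HR | 119625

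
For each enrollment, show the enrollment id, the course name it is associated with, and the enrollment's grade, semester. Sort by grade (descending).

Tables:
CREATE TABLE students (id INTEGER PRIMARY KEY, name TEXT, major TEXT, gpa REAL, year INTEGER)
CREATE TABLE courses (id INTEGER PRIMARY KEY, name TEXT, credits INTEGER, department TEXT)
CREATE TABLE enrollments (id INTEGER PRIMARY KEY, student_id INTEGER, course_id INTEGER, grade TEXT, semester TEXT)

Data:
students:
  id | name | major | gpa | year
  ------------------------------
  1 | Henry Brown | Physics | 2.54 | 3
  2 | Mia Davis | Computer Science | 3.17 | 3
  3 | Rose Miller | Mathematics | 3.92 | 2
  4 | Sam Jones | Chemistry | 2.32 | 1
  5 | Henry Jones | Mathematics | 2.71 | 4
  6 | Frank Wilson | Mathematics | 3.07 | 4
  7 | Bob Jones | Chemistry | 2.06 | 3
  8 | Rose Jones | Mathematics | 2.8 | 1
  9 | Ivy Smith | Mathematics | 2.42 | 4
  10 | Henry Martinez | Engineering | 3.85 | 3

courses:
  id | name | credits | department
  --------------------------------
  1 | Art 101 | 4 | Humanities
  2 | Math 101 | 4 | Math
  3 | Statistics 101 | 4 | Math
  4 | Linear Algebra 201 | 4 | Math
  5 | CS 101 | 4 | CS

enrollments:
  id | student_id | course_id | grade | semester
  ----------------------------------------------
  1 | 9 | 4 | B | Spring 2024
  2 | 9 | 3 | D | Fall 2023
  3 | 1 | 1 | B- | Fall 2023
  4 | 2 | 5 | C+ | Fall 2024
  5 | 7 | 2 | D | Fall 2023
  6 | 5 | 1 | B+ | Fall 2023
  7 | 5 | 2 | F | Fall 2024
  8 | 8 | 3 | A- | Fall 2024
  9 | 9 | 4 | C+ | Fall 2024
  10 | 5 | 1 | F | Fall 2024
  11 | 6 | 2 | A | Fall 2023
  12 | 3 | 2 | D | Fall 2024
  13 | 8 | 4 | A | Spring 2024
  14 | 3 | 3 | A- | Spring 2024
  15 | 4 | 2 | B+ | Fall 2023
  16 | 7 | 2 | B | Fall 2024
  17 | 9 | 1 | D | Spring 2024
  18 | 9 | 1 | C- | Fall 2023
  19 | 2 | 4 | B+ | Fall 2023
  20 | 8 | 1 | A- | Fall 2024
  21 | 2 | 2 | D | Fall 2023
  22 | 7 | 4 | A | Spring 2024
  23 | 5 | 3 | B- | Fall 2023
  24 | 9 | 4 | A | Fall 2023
SELECT c.id, p.name AS course, c.grade, c.semester FROM enrollments c JOIN courses p ON c.course_id = p.id ORDER BY c.grade DESC

Execution result:
id | course | grade | semester
7 | Math 101 | F | Fall 2024
10 | Art 101 | F | Fall 2024
2 | Statistics 101 | D | Fall 2023
5 | Math 101 | D | Fall 2023
12 | Math 101 | D | Fall 2024
17 | Art 101 | D | Spring 2024
21 | Math 101 | D | Fall 2023
18 | Art 101 | C- | Fall 2023
4 | CS 101 | C+ | Fall 2024
9 | Linear Algebra 201 | C+ | Fall 2024
3 | Art 101 | B- | Fall 2023
23 | Statistics 101 | B- | Fall 2023
6 | Art 101 | B+ | Fall 2023
15 | Math 101 | B+ | Fall 2023
19 | Linear Algebra 201 | B+ | Fall 2023
1 | Linear Algebra 201 | B | Spring 2024
16 | Math 101 | B | Fall 2024
8 | Statistics 101 | A- | Fall 2024
14 | Statistics 101 | A- | Spring 2024
20 | Art 101 | A- | Fall 2024
11 | Math 101 | A | Fall 2023
13 | Linear Algebra 201 | A | Spring 2024
22 | Linear Algebra 201 | A | Spring 2024
24 | Linear Algebra 201 | A | Fall 2023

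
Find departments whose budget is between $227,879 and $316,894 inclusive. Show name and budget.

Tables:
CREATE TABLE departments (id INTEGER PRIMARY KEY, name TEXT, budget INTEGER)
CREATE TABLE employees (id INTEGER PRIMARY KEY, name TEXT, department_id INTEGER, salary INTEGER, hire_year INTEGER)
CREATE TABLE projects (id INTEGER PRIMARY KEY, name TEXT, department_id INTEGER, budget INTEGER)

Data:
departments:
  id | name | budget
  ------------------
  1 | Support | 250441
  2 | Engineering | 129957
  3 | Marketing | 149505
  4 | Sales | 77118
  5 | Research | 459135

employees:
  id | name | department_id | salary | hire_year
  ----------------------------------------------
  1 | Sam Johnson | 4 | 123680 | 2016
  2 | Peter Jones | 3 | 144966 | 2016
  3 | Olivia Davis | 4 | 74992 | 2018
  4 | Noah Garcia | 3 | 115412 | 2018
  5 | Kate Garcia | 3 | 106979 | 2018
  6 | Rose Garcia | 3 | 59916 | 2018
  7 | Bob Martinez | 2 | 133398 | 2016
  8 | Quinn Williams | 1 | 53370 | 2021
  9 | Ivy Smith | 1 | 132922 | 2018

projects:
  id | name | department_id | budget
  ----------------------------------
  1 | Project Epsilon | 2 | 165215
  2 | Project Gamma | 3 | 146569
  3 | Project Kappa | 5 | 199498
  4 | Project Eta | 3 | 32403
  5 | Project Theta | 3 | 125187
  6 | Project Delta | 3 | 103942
SELECT name, budget FROM departments WHERE budget BETWEEN 227879 AND 316894

Execution result:
name | budget
Support | 250441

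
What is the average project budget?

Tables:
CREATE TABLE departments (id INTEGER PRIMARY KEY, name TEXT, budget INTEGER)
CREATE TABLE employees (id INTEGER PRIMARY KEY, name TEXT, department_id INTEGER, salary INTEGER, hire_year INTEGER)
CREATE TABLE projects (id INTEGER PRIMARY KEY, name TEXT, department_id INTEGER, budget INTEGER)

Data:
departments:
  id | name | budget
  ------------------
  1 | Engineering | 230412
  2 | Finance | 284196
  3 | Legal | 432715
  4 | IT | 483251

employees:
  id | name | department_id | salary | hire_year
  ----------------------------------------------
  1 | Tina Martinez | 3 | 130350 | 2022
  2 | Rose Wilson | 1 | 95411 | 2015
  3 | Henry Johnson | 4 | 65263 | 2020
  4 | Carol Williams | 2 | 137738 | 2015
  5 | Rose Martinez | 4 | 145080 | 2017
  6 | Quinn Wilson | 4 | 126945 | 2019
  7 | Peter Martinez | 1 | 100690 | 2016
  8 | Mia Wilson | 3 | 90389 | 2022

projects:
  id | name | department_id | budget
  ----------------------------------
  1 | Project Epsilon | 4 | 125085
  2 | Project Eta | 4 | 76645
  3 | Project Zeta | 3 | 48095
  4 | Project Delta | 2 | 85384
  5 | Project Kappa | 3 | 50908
SELECT AVG(budget) FROM projects

Execution result:
77223.40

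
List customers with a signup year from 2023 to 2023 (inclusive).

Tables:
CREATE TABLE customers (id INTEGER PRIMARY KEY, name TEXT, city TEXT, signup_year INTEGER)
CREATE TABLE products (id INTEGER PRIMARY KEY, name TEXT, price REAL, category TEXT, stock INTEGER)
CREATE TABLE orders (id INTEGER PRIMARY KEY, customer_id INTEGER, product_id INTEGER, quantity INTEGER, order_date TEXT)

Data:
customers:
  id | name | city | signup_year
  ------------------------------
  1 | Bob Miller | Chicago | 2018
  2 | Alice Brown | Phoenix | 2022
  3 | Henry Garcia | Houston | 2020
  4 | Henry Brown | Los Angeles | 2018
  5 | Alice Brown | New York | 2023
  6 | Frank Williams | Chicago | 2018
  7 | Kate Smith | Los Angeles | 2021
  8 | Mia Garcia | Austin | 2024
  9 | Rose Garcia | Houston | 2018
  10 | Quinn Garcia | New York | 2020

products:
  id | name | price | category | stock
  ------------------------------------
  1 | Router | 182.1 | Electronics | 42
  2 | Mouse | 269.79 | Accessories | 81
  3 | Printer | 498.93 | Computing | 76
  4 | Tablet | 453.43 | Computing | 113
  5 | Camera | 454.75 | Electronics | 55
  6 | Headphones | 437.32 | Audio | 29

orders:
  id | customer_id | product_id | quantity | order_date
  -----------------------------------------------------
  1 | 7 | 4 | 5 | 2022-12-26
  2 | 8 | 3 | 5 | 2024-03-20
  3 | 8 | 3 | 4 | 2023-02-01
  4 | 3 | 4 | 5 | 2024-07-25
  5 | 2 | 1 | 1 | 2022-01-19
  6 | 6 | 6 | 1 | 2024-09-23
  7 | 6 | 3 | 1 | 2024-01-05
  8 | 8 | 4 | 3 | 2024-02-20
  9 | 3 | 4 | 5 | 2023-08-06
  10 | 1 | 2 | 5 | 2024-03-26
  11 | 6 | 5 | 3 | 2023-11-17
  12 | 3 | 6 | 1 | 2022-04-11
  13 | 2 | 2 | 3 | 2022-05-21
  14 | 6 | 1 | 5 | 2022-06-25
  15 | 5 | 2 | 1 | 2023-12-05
SELECT name, signup_year FROM customers WHERE signup_year BETWEEN 2023 AND 2023

Execution result:
name | signup_year
Alice Brown | 2023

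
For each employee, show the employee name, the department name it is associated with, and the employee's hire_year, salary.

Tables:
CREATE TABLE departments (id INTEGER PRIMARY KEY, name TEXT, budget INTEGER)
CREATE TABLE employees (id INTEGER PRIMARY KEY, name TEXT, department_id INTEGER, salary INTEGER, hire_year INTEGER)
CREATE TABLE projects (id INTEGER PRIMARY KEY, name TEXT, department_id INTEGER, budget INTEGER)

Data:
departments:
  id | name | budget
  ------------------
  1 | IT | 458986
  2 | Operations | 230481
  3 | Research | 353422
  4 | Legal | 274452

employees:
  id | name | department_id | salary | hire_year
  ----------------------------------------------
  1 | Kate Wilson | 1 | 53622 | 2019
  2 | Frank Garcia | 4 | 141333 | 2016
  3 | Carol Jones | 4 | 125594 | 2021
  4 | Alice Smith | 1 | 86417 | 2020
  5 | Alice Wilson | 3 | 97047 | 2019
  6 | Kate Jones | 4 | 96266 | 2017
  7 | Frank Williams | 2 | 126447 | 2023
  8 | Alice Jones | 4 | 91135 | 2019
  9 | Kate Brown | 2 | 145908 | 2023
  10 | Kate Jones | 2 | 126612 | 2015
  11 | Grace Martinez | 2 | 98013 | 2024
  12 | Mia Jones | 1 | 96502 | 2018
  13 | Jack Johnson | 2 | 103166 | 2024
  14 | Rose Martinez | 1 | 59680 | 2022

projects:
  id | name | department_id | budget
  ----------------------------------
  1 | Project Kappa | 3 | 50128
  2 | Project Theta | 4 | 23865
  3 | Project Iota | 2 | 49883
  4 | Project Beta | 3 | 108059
SELECT c.name, p.name AS department, c.hire_year, c.salary FROM employees c JOIN departments p ON c.department_id = p.id

Execution result:
name | department | hire_year | salary
Kate Wilson | IT | 2019 | 53622
Frank Garcia | Legal | 2016 | 141333
Carol Jones | Legal | 2021 | 125594
Alice Smith | IT | 2020 | 86417
Alice Wilson | Research | 2019 | 97047
Kate Jones | Legal | 2017 | 96266
Frank Williams | Operations | 2023 | 126447
Alice Jones | Legal | 2019 | 91135
Kate Brown | Operations | 2023 | 145908
Kate Jones | Operations | 2015 | 126612
Grace Martinez | Operations | 2024 | 98013
Mia Jones | IT | 2018 | 96502
Jack Johnson | Operations | 2024 | 103166
Rose Martinez | IT | 2022 | 59680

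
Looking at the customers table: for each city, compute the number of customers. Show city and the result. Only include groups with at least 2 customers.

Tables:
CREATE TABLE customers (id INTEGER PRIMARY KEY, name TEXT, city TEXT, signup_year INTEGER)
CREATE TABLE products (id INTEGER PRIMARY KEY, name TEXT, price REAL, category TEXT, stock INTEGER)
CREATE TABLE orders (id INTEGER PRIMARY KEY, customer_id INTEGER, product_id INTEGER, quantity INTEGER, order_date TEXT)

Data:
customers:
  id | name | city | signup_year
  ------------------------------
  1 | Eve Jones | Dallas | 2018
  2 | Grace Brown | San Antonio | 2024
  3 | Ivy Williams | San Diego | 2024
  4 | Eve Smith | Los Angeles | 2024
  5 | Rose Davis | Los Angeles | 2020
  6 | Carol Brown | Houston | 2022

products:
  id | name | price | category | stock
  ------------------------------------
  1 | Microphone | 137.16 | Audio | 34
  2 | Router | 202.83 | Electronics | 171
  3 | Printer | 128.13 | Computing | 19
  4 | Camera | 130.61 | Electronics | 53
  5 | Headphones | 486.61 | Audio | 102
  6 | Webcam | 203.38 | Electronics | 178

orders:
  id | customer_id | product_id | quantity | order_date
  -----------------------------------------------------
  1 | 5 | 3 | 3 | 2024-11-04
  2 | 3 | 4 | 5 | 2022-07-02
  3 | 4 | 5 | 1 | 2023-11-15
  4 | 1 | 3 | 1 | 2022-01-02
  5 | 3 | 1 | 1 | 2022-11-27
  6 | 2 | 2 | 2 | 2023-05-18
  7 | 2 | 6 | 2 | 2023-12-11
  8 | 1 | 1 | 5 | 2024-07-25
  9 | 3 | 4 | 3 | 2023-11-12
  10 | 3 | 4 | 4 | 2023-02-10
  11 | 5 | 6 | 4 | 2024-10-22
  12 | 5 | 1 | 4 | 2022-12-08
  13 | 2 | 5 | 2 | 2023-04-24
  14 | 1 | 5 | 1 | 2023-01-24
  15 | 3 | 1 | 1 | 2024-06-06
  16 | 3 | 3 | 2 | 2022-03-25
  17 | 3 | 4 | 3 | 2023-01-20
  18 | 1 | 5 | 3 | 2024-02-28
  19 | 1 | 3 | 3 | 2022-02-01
SELECT city, COUNT(*) AS n FROM customers GROUP BY city HAVING COUNT(*) >= 2

Execution result:
city | n
Los Angeles | 2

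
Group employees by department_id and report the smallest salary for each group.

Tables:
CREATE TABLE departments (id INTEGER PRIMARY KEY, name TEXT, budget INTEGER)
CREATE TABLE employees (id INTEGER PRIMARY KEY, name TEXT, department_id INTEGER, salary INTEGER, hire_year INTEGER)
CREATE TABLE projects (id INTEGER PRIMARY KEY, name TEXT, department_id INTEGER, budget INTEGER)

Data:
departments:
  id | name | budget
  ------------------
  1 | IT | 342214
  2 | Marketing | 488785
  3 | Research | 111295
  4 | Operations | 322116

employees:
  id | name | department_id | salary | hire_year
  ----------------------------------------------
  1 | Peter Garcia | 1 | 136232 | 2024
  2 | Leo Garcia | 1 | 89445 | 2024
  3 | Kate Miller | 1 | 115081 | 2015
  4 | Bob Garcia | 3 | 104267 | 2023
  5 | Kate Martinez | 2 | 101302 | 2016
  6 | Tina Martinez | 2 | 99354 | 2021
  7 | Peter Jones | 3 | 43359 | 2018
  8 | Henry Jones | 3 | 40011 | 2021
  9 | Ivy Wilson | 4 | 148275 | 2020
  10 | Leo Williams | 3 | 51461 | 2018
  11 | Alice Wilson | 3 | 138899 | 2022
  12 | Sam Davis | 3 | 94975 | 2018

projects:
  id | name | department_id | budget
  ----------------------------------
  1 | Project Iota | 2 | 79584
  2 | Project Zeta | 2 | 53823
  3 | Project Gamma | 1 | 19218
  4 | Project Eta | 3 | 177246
SELECT department_id, MIN(salary) AS min_salary FROM employees GROUP BY department_id

Execution result:
department_id | min_salary
1 | 89445
2 | 99354
3 | 40011
4 | 148275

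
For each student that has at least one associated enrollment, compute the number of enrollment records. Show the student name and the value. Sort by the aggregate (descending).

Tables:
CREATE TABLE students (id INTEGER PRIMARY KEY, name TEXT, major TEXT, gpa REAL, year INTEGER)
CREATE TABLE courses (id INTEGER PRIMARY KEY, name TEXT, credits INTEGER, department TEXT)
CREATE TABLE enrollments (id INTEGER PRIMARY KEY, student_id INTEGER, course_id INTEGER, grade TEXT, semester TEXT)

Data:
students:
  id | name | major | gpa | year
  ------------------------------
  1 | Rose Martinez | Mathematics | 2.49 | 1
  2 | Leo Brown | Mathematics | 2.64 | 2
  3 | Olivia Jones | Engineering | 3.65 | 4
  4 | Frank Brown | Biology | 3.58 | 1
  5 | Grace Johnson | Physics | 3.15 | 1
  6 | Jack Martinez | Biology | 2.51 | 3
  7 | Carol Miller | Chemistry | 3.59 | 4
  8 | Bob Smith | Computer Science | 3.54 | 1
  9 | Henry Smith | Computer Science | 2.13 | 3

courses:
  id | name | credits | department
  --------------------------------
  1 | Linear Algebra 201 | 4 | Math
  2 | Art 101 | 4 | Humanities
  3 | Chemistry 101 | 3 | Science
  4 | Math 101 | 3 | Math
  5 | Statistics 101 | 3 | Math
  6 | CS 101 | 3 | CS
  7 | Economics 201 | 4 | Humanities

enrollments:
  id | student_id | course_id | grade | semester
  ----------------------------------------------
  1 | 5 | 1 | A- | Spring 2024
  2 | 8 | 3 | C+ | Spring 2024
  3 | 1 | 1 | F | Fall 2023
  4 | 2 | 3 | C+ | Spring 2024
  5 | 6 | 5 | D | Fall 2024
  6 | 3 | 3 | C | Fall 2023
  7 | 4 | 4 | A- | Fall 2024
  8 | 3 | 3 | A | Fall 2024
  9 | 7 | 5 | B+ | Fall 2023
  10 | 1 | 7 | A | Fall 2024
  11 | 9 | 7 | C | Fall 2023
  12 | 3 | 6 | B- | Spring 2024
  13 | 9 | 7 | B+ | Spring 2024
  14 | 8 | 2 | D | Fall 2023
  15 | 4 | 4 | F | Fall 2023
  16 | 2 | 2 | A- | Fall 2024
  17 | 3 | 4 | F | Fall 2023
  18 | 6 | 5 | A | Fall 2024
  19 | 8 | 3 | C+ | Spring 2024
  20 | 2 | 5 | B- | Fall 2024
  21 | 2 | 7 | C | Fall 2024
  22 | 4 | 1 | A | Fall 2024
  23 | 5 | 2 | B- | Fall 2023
SELECT p.name, COUNT(*) AS n FROM enrollments c JOIN students p ON c.student_id = p.id GROUP BY p.id, p.name ORDER BY n DESC

Execution result:
name | n
Leo Brown | 4
Olivia Jones | 4
Frank Brown | 3
Bob Smith | 3
Rose Martinez | 2
Grace Johnson | 2
Jack Martinez | 2
Henry Smith | 2
Carol Miller | 1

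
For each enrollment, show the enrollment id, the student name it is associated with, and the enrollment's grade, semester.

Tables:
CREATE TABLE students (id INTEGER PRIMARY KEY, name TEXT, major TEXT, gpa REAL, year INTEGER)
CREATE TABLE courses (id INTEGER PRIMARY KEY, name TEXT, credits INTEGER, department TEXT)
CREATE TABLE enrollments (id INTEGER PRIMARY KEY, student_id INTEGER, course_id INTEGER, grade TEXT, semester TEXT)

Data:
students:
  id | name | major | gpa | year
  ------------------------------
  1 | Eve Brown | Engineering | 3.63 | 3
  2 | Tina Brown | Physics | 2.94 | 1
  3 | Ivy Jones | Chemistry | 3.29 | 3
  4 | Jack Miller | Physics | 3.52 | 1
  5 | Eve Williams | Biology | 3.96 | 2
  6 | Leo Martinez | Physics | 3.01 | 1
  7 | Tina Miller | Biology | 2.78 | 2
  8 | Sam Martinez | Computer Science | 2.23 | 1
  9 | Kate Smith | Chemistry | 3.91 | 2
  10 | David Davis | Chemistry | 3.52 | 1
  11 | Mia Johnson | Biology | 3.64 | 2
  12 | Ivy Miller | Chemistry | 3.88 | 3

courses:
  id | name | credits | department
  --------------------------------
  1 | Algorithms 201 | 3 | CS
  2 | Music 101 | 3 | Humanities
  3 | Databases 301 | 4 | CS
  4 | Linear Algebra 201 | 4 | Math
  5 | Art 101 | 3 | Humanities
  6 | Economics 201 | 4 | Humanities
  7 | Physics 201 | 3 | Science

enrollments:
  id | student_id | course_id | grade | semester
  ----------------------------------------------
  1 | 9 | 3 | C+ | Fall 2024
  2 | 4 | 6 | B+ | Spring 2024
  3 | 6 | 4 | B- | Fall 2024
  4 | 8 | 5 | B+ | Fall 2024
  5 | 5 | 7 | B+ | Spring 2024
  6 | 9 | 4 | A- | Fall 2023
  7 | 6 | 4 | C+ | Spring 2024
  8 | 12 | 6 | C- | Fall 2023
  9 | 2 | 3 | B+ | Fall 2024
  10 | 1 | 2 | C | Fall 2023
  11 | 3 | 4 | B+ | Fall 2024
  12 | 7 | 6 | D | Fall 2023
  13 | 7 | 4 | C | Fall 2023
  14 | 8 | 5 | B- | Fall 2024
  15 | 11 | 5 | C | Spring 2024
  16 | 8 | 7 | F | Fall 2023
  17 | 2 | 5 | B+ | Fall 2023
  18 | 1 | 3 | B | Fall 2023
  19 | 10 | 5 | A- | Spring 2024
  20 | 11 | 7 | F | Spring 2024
SELECT c.id, p.name AS student, c.grade, c.semester FROM enrollments c JOIN students p ON c.student_id = p.id

Execution result:
id | student | grade | semester
1 | Kate Smith | C+ | Fall 2024
2 | Jack Miller | B+ | Spring 2024
3 | Leo Martinez | B- | Fall 2024
4 | Sam Martinez | B+ | Fall 2024
5 | Eve Williams | B+ | Spring 2024
6 | Kate Smith | A- | Fall 2023
7 | Leo Martinez | C+ | Spring 2024
8 | Ivy Miller | C- | Fall 2023
9 | Tina Brown | B+ | Fall 2024
10 | Eve Brown | C | Fall 2023
11 | Ivy Jones | B+ | Fall 2024
12 | Tina Miller | D | Fall 2023
13 | Tina Miller | C | Fall 2023
14 | Sam Martinez | B- | Fall 2024
15 | Mia Johnson | C | Spring 2024
16 | Sam Martinez | F | Fall 2023
17 | Tina Brown | B+ | Fall 2023
18 | Eve Brown | B | Fall 2023
19 | David Davis | A- | Spring 2024
20 | Mia Johnson | F | Spring 2024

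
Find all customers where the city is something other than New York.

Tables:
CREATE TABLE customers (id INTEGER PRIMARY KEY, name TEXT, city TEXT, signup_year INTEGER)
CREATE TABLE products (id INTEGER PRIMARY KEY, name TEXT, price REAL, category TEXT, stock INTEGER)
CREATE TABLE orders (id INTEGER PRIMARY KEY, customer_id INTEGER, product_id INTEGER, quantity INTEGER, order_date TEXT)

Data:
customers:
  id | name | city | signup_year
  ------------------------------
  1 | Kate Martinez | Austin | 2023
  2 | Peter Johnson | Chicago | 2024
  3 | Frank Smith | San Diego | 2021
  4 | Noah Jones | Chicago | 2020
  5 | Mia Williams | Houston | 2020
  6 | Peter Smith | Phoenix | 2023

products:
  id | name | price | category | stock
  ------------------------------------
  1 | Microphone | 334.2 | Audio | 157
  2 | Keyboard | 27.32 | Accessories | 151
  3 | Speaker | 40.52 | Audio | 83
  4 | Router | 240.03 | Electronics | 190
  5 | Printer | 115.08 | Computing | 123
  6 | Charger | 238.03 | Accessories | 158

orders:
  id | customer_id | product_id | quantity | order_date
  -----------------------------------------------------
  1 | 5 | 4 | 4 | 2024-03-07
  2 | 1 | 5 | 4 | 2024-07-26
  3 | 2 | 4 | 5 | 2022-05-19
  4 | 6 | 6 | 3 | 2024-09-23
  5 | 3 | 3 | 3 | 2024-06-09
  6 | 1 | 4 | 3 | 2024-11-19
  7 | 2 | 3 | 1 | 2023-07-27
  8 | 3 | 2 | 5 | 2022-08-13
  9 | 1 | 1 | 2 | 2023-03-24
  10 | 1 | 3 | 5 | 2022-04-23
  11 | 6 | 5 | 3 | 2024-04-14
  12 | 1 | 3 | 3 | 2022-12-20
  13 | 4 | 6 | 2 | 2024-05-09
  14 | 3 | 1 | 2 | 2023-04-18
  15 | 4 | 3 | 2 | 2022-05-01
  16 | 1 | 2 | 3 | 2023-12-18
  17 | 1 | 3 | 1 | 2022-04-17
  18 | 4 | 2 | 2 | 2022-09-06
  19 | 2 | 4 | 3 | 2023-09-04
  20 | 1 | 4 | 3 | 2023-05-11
SELECT name, city FROM customers WHERE city <> 'New York'

Execution result:
name | city
Kate Martinez | Austin
Peter Johnson | Chicago
Frank Smith | San Diego
Noah Jones | Chicago
Mia Williams | Houston
Peter Smith | Phoenix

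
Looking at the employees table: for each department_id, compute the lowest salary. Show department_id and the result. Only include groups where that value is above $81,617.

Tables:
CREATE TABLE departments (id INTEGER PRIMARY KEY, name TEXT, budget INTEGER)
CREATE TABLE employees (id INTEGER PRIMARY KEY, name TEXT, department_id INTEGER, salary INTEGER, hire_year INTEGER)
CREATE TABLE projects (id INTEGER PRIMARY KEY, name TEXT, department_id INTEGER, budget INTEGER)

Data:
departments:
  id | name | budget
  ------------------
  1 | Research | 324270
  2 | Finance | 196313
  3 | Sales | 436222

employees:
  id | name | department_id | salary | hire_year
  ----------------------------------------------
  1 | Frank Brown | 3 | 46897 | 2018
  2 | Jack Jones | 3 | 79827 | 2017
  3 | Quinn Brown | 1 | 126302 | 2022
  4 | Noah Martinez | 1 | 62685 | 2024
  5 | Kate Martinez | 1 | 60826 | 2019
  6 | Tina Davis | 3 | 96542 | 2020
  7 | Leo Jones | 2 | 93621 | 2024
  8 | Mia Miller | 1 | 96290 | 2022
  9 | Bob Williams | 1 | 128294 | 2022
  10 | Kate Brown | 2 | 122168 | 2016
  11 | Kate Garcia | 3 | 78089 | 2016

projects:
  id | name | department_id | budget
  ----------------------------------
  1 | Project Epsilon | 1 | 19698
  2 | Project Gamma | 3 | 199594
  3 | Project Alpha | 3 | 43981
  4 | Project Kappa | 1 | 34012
SELECT department_id, MIN(salary) AS min_salary FROM employees GROUP BY department_id HAVING MIN(salary) > 81617

Execution result:
department_id | min_salary
2 | 93621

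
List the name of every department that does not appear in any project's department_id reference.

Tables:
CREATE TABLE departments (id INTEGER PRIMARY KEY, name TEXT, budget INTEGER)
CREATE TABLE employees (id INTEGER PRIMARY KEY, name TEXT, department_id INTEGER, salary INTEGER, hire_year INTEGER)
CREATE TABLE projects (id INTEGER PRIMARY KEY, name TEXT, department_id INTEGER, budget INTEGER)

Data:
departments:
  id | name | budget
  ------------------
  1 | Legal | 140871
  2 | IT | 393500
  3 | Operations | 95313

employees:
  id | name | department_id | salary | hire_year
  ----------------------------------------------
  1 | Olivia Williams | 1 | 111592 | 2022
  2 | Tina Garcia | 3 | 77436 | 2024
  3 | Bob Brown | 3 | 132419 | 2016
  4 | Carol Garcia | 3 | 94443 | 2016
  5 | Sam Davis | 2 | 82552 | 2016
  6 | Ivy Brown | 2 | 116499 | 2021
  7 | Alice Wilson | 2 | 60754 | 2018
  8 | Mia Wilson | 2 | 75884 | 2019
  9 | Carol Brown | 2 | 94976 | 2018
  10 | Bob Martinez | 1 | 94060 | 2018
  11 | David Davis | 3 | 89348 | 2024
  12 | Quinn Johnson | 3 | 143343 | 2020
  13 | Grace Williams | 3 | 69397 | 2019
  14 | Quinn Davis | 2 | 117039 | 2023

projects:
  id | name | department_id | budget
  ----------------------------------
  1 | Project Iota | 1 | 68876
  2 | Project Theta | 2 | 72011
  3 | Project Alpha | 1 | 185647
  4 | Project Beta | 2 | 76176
SELECT p.name FROM departments p LEFT JOIN projects c ON c.department_id = p.id WHERE c.id IS NULL

Execution result:
Operations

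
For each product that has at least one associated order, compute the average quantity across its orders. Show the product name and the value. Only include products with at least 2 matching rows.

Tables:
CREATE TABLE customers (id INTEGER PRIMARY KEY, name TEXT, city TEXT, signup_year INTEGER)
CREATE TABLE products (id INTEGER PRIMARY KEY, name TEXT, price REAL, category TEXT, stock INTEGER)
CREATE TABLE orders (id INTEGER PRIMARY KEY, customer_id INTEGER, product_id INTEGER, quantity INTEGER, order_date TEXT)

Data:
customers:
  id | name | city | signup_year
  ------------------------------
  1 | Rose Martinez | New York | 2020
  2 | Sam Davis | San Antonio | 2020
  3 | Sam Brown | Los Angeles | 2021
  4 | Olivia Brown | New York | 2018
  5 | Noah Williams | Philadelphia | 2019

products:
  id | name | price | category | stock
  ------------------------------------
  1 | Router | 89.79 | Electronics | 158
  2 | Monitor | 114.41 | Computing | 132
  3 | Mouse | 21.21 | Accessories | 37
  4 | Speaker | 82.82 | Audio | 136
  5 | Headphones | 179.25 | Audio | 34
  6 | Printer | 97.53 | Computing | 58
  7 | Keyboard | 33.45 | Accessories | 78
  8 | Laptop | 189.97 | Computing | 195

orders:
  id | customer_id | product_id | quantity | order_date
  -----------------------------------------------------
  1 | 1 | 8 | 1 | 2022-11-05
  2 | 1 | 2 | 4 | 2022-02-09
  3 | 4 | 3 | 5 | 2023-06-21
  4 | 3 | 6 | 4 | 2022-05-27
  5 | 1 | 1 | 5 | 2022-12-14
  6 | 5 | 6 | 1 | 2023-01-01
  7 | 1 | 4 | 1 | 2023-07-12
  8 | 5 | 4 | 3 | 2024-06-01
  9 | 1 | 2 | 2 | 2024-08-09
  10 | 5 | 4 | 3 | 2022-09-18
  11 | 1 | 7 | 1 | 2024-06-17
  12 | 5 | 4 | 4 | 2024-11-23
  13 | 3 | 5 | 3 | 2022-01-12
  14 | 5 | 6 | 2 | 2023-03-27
SELECT p.name, AVG(c.quantity) AS avg_quantity FROM orders c JOIN products p ON c.product_id = p.id GROUP BY p.id, p.name HAVING COUNT(*) >= 2

Execution result:
name | avg_quantity
Monitor | 3.00
Speaker | 2.75
Printer | 2.33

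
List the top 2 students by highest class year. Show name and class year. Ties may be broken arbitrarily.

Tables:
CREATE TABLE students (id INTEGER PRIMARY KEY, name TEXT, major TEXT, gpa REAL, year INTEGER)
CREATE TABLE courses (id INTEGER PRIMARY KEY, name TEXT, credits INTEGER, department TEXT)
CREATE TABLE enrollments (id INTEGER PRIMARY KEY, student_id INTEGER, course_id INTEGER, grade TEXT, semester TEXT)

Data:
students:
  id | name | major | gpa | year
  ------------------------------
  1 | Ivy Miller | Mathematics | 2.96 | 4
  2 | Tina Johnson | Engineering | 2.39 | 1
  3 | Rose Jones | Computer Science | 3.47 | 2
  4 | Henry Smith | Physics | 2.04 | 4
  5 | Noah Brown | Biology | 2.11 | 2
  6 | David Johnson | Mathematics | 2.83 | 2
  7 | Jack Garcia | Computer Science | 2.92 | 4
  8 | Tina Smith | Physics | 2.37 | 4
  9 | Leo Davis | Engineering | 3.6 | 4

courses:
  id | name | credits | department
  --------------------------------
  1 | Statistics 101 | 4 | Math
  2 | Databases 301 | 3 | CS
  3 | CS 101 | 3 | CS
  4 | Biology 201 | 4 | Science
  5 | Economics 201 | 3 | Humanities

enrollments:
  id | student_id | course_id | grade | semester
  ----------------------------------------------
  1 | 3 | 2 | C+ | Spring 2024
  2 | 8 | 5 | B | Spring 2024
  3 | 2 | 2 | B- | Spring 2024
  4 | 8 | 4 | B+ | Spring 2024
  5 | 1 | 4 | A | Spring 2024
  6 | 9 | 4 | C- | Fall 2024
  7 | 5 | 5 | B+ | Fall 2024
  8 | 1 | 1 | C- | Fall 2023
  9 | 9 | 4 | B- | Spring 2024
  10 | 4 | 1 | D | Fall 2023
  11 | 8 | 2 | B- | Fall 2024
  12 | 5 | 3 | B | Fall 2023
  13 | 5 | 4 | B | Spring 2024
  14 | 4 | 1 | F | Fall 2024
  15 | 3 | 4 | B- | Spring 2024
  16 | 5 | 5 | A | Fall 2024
SELECT name, year FROM students ORDER BY year DESC LIMIT 2

Execution result:
name | year
Ivy Miller | 4
Henry Smith | 4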